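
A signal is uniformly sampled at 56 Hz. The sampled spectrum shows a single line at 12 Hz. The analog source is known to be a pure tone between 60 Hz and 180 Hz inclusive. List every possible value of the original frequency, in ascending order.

68 Hz, 100 Hz, 124 Hz, 156 Hz, 180 Hz

Frequencies that alias to 12 Hz are k·fs ± 12 Hz for integer k ≥ 0.
k=0: 12 Hz.
k=1: 44 Hz, 68 Hz.
k=2: 100 Hz, 124 Hz.
k=3: 156 Hz, 180 Hz.
k=4: 212 Hz, 236 Hz.
Within [60 Hz, 180 Hz]: 68 Hz, 100 Hz, 124 Hz, 156 Hz, 180 Hz.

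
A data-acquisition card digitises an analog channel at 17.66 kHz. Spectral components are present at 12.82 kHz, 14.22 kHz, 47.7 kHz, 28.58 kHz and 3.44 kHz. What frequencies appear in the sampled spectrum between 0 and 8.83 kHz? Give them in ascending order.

3.44 kHz, 4.84 kHz, 5.28 kHz, 6.74 kHz

fs/2 = 8.83 kHz.
12.82 kHz > fs/2 = 8.83 kHz, folds to fs − 12.82 kHz = 4.84 kHz.
14.22 kHz > fs/2 = 8.83 kHz, folds to fs − 14.22 kHz = 3.44 kHz.
47.7 kHz mod fs = 12.38 kHz.
12.38 kHz > fs/2 = 8.83 kHz, folds to fs − 12.38 kHz = 5.28 kHz.
28.58 kHz mod fs = 10.92 kHz.
10.92 kHz > fs/2 = 8.83 kHz, folds to fs − 10.92 kHz = 6.74 kHz.
3.44 kHz ≤ fs/2 = 8.83 kHz, passes unchanged.
Distinct values: {3.44 kHz, 4.84 kHz, 5.28 kHz, 6.74 kHz}.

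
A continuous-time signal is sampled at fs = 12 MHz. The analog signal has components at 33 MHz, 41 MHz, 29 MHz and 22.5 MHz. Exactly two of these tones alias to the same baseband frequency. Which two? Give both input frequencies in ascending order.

fs/2 = 6 MHz.
33 MHz mod fs = 9 MHz.
9 MHz > fs/2 = 6 MHz, folds to fs − 9 MHz = 3 MHz.
41 MHz mod fs = 5 MHz.
5 MHz ≤ fs/2 = 6 MHz, appears at 5 MHz.
29 MHz mod fs = 5 MHz.
5 MHz ≤ fs/2 = 6 MHz, appears at 5 MHz.
22.5 MHz mod fs = 10.5 MHz.
10.5 MHz > fs/2 = 6 MHz, folds to fs − 10.5 MHz = 1.5 MHz.
29 MHz and 41 MHz both map to 5 MHz.

29 MHz, 41 MHz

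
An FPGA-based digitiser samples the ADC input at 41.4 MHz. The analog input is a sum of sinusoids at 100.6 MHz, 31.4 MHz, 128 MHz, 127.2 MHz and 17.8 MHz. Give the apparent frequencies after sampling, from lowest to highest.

fs/2 = 20.7 MHz.
100.6 MHz mod fs = 17.8 MHz.
17.8 MHz ≤ fs/2 = 20.7 MHz, appears at 17.8 MHz.
31.4 MHz > fs/2 = 20.7 MHz, folds to fs − 31.4 MHz = 10 MHz.
128 MHz mod fs = 3.8 MHz.
3.8 MHz ≤ fs/2 = 20.7 MHz, appears at 3.8 MHz.
127.2 MHz mod fs = 3 MHz.
3 MHz ≤ fs/2 = 20.7 MHz, appears at 3 MHz.
17.8 MHz ≤ fs/2 = 20.7 MHz, passes unchanged.
Distinct values: {3 MHz, 3.8 MHz, 10 MHz, 17.8 MHz}.

3 MHz, 3.8 MHz, 10 MHz, 17.8 MHz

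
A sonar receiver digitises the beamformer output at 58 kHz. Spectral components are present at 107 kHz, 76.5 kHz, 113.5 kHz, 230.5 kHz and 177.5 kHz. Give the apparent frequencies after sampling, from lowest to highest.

fs/2 = 29 kHz.
107 kHz mod fs = 49 kHz.
49 kHz > fs/2 = 29 kHz, folds to fs − 49 kHz = 9 kHz.
76.5 kHz mod fs = 18.5 kHz.
18.5 kHz ≤ fs/2 = 29 kHz, appears at 18.5 kHz.
113.5 kHz mod fs = 55.5 kHz.
55.5 kHz > fs/2 = 29 kHz, folds to fs − 55.5 kHz = 2.5 kHz.
230.5 kHz mod fs = 56.5 kHz.
56.5 kHz > fs/2 = 29 kHz, folds to fs − 56.5 kHz = 1.5 kHz.
177.5 kHz mod fs = 3.5 kHz.
3.5 kHz ≤ fs/2 = 29 kHz, appears at 3.5 kHz.
Distinct values: {1.5 kHz, 2.5 kHz, 3.5 kHz, 9 kHz, 18.5 kHz}.

1.5 kHz, 2.5 kHz, 3.5 kHz, 9 kHz, 18.5 kHz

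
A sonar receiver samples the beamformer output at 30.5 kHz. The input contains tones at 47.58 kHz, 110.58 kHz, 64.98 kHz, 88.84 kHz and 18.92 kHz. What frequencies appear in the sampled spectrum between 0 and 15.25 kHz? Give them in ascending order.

fs/2 = 15.25 kHz.
47.58 kHz mod fs = 17.08 kHz.
17.08 kHz > fs/2 = 15.25 kHz, folds to fs − 17.08 kHz = 13.42 kHz.
110.58 kHz mod fs = 19.08 kHz.
19.08 kHz > fs/2 = 15.25 kHz, folds to fs − 19.08 kHz = 11.42 kHz.
64.98 kHz mod fs = 3.98 kHz.
3.98 kHz ≤ fs/2 = 15.25 kHz, appears at 3.98 kHz.
88.84 kHz mod fs = 27.84 kHz.
27.84 kHz > fs/2 = 15.25 kHz, folds to fs − 27.84 kHz = 2.66 kHz.
18.92 kHz > fs/2 = 15.25 kHz, folds to fs − 18.92 kHz = 11.58 kHz.
Distinct values: {2.66 kHz, 3.98 kHz, 11.42 kHz, 11.58 kHz, 13.42 kHz}.

2.66 kHz, 3.98 kHz, 11.42 kHz, 11.58 kHz, 13.42 kHz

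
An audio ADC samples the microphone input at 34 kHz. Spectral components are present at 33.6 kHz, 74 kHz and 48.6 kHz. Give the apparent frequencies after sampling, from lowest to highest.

0.4 kHz, 6 kHz, 14.6 kHz

fs/2 = 17 kHz.
33.6 kHz > fs/2 = 17 kHz, folds to fs − 33.6 kHz = 0.4 kHz.
74 kHz mod fs = 6 kHz.
6 kHz ≤ fs/2 = 17 kHz, appears at 6 kHz.
48.6 kHz mod fs = 14.6 kHz.
14.6 kHz ≤ fs/2 = 17 kHz, appears at 14.6 kHz.
Distinct values: {0.4 kHz, 6 kHz, 14.6 kHz}.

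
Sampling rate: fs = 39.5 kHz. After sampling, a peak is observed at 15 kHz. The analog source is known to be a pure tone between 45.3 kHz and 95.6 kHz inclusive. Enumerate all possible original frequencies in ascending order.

Frequencies that alias to 15 kHz are k·fs ± 15 kHz for integer k ≥ 0.
k=0: 15 kHz.
k=1: 24.5 kHz, 54.5 kHz.
k=2: 64 kHz, 94 kHz.
k=3: 103.5 kHz, 133.5 kHz.
Within [45.3 kHz, 95.6 kHz]: 54.5 kHz, 64 kHz, 94 kHz.

54.5 kHz, 64 kHz, 94 kHz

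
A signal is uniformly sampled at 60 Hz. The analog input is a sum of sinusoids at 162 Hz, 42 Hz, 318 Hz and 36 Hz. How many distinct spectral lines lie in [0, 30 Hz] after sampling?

fs/2 = 30 Hz.
162 Hz mod fs = 42 Hz.
42 Hz > fs/2 = 30 Hz, folds to fs − 42 Hz = 18 Hz.
42 Hz > fs/2 = 30 Hz, folds to fs − 42 Hz = 18 Hz.
318 Hz mod fs = 18 Hz.
18 Hz ≤ fs/2 = 30 Hz, appears at 18 Hz.
36 Hz > fs/2 = 30 Hz, folds to fs − 36 Hz = 24 Hz.
Distinct values: {18 Hz, 24 Hz} → 2.

2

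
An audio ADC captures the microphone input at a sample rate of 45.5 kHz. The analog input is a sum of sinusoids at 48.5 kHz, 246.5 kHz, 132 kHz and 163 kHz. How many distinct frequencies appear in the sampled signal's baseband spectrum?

fs/2 = 22.75 kHz.
48.5 kHz mod fs = 3 kHz.
3 kHz ≤ fs/2 = 22.75 kHz, appears at 3 kHz.
246.5 kHz mod fs = 19 kHz.
19 kHz ≤ fs/2 = 22.75 kHz, appears at 19 kHz.
132 kHz mod fs = 41 kHz.
41 kHz > fs/2 = 22.75 kHz, folds to fs − 41 kHz = 4.5 kHz.
163 kHz mod fs = 26.5 kHz.
26.5 kHz > fs/2 = 22.75 kHz, folds to fs − 26.5 kHz = 19 kHz.
Distinct values: {3 kHz, 4.5 kHz, 19 kHz} → 3.

3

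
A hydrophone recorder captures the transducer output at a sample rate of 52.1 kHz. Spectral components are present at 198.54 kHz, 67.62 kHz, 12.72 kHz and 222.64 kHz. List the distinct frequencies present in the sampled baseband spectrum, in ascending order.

9.86 kHz, 12.72 kHz, 14.24 kHz, 15.52 kHz

fs/2 = 26.05 kHz.
198.54 kHz mod fs = 42.24 kHz.
42.24 kHz > fs/2 = 26.05 kHz, folds to fs − 42.24 kHz = 9.86 kHz.
67.62 kHz mod fs = 15.52 kHz.
15.52 kHz ≤ fs/2 = 26.05 kHz, appears at 15.52 kHz.
12.72 kHz ≤ fs/2 = 26.05 kHz, passes unchanged.
222.64 kHz mod fs = 14.24 kHz.
14.24 kHz ≤ fs/2 = 26.05 kHz, appears at 14.24 kHz.
Distinct values: {9.86 kHz, 12.72 kHz, 14.24 kHz, 15.52 kHz}.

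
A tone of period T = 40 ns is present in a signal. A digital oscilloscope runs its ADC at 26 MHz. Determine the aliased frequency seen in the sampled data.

T = 40 ns → f = 1/T = 25 MHz.
25 MHz > fs/2 = 13 MHz, folds to fs − 25 MHz = 1 MHz.

1 MHz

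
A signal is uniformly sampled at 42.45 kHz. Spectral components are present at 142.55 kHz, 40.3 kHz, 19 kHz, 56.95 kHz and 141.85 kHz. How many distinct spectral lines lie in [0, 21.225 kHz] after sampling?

4

fs/2 = 21.225 kHz.
142.55 kHz mod fs = 15.2 kHz.
15.2 kHz ≤ fs/2 = 21.225 kHz, appears at 15.2 kHz.
40.3 kHz > fs/2 = 21.225 kHz, folds to fs − 40.3 kHz = 2.15 kHz.
19 kHz ≤ fs/2 = 21.225 kHz, passes unchanged.
56.95 kHz mod fs = 14.5 kHz.
14.5 kHz ≤ fs/2 = 21.225 kHz, appears at 14.5 kHz.
141.85 kHz mod fs = 14.5 kHz.
14.5 kHz ≤ fs/2 = 21.225 kHz, appears at 14.5 kHz.
Distinct values: {2.15 kHz, 14.5 kHz, 15.2 kHz, 19 kHz} → 4.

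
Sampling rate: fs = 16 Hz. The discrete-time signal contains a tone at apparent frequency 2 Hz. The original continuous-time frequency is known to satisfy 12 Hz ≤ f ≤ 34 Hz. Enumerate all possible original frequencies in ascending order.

14 Hz, 18 Hz, 30 Hz, 34 Hz

Frequencies that alias to 2 Hz are k·fs ± 2 Hz for integer k ≥ 0.
k=0: 2 Hz.
k=1: 14 Hz, 18 Hz.
k=2: 30 Hz, 34 Hz.
k=3: 46 Hz, 50 Hz.
Within [12 Hz, 34 Hz]: 14 Hz, 18 Hz, 30 Hz, 34 Hz.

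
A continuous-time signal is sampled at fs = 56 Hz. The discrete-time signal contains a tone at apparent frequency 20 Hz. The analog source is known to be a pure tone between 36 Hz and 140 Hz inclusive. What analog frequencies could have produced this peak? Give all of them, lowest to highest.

36 Hz, 76 Hz, 92 Hz, 132 Hz

Frequencies that alias to 20 Hz are k·fs ± 20 Hz for integer k ≥ 0.
k=0: 20 Hz.
k=1: 36 Hz, 76 Hz.
k=2: 92 Hz, 132 Hz.
k=3: 148 Hz, 188 Hz.
Within [36 Hz, 140 Hz]: 36 Hz, 76 Hz, 92 Hz, 132 Hz.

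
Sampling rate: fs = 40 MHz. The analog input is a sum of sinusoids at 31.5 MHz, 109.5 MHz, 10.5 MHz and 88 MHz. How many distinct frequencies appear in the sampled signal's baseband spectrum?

3

fs/2 = 20 MHz.
31.5 MHz > fs/2 = 20 MHz, folds to fs − 31.5 MHz = 8.5 MHz.
109.5 MHz mod fs = 29.5 MHz.
29.5 MHz > fs/2 = 20 MHz, folds to fs − 29.5 MHz = 10.5 MHz.
10.5 MHz ≤ fs/2 = 20 MHz, passes unchanged.
88 MHz mod fs = 8 MHz.
8 MHz ≤ fs/2 = 20 MHz, appears at 8 MHz.
Distinct values: {8 MHz, 8.5 MHz, 10.5 MHz} → 3.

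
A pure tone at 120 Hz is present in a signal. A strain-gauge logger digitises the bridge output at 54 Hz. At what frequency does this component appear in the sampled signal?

12 Hz

120 Hz mod fs = 12 Hz.
12 Hz ≤ fs/2 = 27 Hz, appears at 12 Hz.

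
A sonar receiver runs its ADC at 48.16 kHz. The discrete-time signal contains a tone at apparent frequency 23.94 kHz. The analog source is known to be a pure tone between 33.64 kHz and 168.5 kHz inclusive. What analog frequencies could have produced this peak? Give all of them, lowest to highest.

Frequencies that alias to 23.94 kHz are k·fs ± 23.94 kHz for integer k ≥ 0.
k=0: 23.94 kHz.
k=1: 24.22 kHz, 72.1 kHz.
k=2: 72.38 kHz, 120.26 kHz.
k=3: 120.54 kHz, 168.42 kHz.
k=4: 168.7 kHz, 216.58 kHz.
Within [33.64 kHz, 168.5 kHz]: 72.1 kHz, 72.38 kHz, 120.26 kHz, 120.54 kHz, 168.42 kHz.

72.1 kHz, 72.38 kHz, 120.26 kHz, 120.54 kHz, 168.42 kHz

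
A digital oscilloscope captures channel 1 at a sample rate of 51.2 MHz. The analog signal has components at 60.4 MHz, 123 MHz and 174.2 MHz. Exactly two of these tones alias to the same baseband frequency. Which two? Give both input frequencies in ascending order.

fs/2 = 25.6 MHz.
60.4 MHz mod fs = 9.2 MHz.
9.2 MHz ≤ fs/2 = 25.6 MHz, appears at 9.2 MHz.
123 MHz mod fs = 20.6 MHz.
20.6 MHz ≤ fs/2 = 25.6 MHz, appears at 20.6 MHz.
174.2 MHz mod fs = 20.6 MHz.
20.6 MHz ≤ fs/2 = 25.6 MHz, appears at 20.6 MHz.
123 MHz and 174.2 MHz both map to 20.6 MHz.

123 MHz, 174.2 MHz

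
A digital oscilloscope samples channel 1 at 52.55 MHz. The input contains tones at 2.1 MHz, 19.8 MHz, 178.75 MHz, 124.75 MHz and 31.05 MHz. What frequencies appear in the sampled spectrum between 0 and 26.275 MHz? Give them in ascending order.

fs/2 = 26.275 MHz.
2.1 MHz ≤ fs/2 = 26.275 MHz, passes unchanged.
19.8 MHz ≤ fs/2 = 26.275 MHz, passes unchanged.
178.75 MHz mod fs = 21.1 MHz.
21.1 MHz ≤ fs/2 = 26.275 MHz, appears at 21.1 MHz.
124.75 MHz mod fs = 19.65 MHz.
19.65 MHz ≤ fs/2 = 26.275 MHz, appears at 19.65 MHz.
31.05 MHz > fs/2 = 26.275 MHz, folds to fs − 31.05 MHz = 21.5 MHz.
Distinct values: {2.1 MHz, 19.65 MHz, 19.8 MHz, 21.1 MHz, 21.5 MHz}.

2.1 MHz, 19.65 MHz, 19.8 MHz, 21.1 MHz, 21.5 MHz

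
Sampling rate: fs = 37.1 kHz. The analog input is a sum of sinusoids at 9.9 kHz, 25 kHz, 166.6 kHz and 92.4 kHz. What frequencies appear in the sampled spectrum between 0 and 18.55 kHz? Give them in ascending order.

9.9 kHz, 12.1 kHz, 18.2 kHz

fs/2 = 18.55 kHz.
9.9 kHz ≤ fs/2 = 18.55 kHz, passes unchanged.
25 kHz > fs/2 = 18.55 kHz, folds to fs − 25 kHz = 12.1 kHz.
166.6 kHz mod fs = 18.2 kHz.
18.2 kHz ≤ fs/2 = 18.55 kHz, appears at 18.2 kHz.
92.4 kHz mod fs = 18.2 kHz.
18.2 kHz ≤ fs/2 = 18.55 kHz, appears at 18.2 kHz.
Distinct values: {9.9 kHz, 12.1 kHz, 18.2 kHz}.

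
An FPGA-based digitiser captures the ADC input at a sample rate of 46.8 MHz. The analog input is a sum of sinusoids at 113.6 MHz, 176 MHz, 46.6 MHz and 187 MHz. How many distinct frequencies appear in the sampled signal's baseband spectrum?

fs/2 = 23.4 MHz.
113.6 MHz mod fs = 20 MHz.
20 MHz ≤ fs/2 = 23.4 MHz, appears at 20 MHz.
176 MHz mod fs = 35.6 MHz.
35.6 MHz > fs/2 = 23.4 MHz, folds to fs − 35.6 MHz = 11.2 MHz.
46.6 MHz > fs/2 = 23.4 MHz, folds to fs − 46.6 MHz = 0.2 MHz.
187 MHz mod fs = 46.6 MHz.
46.6 MHz > fs/2 = 23.4 MHz, folds to fs − 46.6 MHz = 0.2 MHz.
Distinct values: {0.2 MHz, 11.2 MHz, 20 MHz} → 3.

3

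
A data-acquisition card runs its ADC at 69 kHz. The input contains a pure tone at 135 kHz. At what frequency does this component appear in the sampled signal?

135 kHz mod fs = 66 kHz.
66 kHz > fs/2 = 34.5 kHz, folds to fs − 66 kHz = 3 kHz.

3 kHz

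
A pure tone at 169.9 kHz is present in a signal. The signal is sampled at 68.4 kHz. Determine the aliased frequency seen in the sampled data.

33.1 kHz

169.9 kHz mod fs = 33.1 kHz.
33.1 kHz ≤ fs/2 = 34.2 kHz, appears at 33.1 kHz.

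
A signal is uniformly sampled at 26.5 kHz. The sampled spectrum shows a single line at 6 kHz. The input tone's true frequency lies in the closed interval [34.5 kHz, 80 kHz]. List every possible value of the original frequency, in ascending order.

47 kHz, 59 kHz, 73.5 kHz

Frequencies that alias to 6 kHz are k·fs ± 6 kHz for integer k ≥ 0.
k=0: 6 kHz.
k=1: 20.5 kHz, 32.5 kHz.
k=2: 47 kHz, 59 kHz.
k=3: 73.5 kHz, 85.5 kHz.
k=4: 100 kHz, 112 kHz.
Within [34.5 kHz, 80 kHz]: 47 kHz, 59 kHz, 73.5 kHz.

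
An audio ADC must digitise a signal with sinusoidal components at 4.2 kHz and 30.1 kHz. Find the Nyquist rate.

60.2 kHz

Highest-frequency component: 30.1 kHz.
Nyquist rate = 2 × 30.1 kHz = 60.2 kHz.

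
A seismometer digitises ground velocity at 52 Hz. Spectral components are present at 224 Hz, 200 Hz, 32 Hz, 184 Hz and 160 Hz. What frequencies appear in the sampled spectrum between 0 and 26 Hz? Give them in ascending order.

4 Hz, 8 Hz, 16 Hz, 20 Hz, 24 Hz

fs/2 = 26 Hz.
224 Hz mod fs = 16 Hz.
16 Hz ≤ fs/2 = 26 Hz, appears at 16 Hz.
200 Hz mod fs = 44 Hz.
44 Hz > fs/2 = 26 Hz, folds to fs − 44 Hz = 8 Hz.
32 Hz > fs/2 = 26 Hz, folds to fs − 32 Hz = 20 Hz.
184 Hz mod fs = 28 Hz.
28 Hz > fs/2 = 26 Hz, folds to fs − 28 Hz = 24 Hz.
160 Hz mod fs = 4 Hz.
4 Hz ≤ fs/2 = 26 Hz, appears at 4 Hz.
Distinct values: {4 Hz, 8 Hz, 16 Hz, 20 Hz, 24 Hz}.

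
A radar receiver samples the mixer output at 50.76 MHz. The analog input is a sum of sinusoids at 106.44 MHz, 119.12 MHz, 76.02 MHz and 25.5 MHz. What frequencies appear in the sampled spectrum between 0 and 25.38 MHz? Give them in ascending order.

4.92 MHz, 17.6 MHz, 25.26 MHz

fs/2 = 25.38 MHz.
106.44 MHz mod fs = 4.92 MHz.
4.92 MHz ≤ fs/2 = 25.38 MHz, appears at 4.92 MHz.
119.12 MHz mod fs = 17.6 MHz.
17.6 MHz ≤ fs/2 = 25.38 MHz, appears at 17.6 MHz.
76.02 MHz mod fs = 25.26 MHz.
25.26 MHz ≤ fs/2 = 25.38 MHz, appears at 25.26 MHz.
25.5 MHz > fs/2 = 25.38 MHz, folds to fs − 25.5 MHz = 25.26 MHz.
Distinct values: {4.92 MHz, 17.6 MHz, 25.26 MHz}.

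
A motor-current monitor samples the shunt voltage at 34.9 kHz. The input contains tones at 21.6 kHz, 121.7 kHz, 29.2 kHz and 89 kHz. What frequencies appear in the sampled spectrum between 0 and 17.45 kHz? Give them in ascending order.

fs/2 = 17.45 kHz.
21.6 kHz > fs/2 = 17.45 kHz, folds to fs − 21.6 kHz = 13.3 kHz.
121.7 kHz mod fs = 17 kHz.
17 kHz ≤ fs/2 = 17.45 kHz, appears at 17 kHz.
29.2 kHz > fs/2 = 17.45 kHz, folds to fs − 29.2 kHz = 5.7 kHz.
89 kHz mod fs = 19.2 kHz.
19.2 kHz > fs/2 = 17.45 kHz, folds to fs − 19.2 kHz = 15.7 kHz.
Distinct values: {5.7 kHz, 13.3 kHz, 15.7 kHz, 17 kHz}.

5.7 kHz, 13.3 kHz, 15.7 kHz, 17 kHz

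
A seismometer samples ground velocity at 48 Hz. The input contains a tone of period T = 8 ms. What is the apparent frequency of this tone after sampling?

19 Hz

T = 8 ms → f = 1/T = 125 Hz.
125 Hz mod fs = 29 Hz.
29 Hz > fs/2 = 24 Hz, folds to fs − 29 Hz = 19 Hz.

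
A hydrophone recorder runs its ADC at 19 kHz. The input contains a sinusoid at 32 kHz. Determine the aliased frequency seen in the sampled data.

6 kHz

32 kHz mod fs = 13 kHz.
13 kHz > fs/2 = 9.5 kHz, folds to fs − 13 kHz = 6 kHz.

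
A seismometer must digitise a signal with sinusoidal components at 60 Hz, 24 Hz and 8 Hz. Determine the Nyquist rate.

120 Hz

Highest-frequency component: 60 Hz.
Nyquist rate = 2 × 60 Hz = 120 Hz.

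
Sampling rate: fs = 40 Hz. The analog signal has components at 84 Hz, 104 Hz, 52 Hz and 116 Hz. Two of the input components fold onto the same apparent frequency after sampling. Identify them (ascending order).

fs/2 = 20 Hz.
84 Hz mod fs = 4 Hz.
4 Hz ≤ fs/2 = 20 Hz, appears at 4 Hz.
104 Hz mod fs = 24 Hz.
24 Hz > fs/2 = 20 Hz, folds to fs − 24 Hz = 16 Hz.
52 Hz mod fs = 12 Hz.
12 Hz ≤ fs/2 = 20 Hz, appears at 12 Hz.
116 Hz mod fs = 36 Hz.
36 Hz > fs/2 = 20 Hz, folds to fs − 36 Hz = 4 Hz.
84 Hz and 116 Hz both map to 4 Hz.

84 Hz, 116 Hz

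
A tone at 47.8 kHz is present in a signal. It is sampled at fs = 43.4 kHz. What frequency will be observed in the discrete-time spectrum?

47.8 kHz mod fs = 4.4 kHz.
4.4 kHz ≤ fs/2 = 21.7 kHz, appears at 4.4 kHz.

4.4 kHz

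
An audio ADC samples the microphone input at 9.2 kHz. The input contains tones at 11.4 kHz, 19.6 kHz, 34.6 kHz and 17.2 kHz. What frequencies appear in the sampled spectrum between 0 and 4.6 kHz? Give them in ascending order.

1.2 kHz, 2.2 kHz

fs/2 = 4.6 kHz.
11.4 kHz mod fs = 2.2 kHz.
2.2 kHz ≤ fs/2 = 4.6 kHz, appears at 2.2 kHz.
19.6 kHz mod fs = 1.2 kHz.
1.2 kHz ≤ fs/2 = 4.6 kHz, appears at 1.2 kHz.
34.6 kHz mod fs = 7 kHz.
7 kHz > fs/2 = 4.6 kHz, folds to fs − 7 kHz = 2.2 kHz.
17.2 kHz mod fs = 8 kHz.
8 kHz > fs/2 = 4.6 kHz, folds to fs − 8 kHz = 1.2 kHz.
Distinct values: {1.2 kHz, 2.2 kHz}.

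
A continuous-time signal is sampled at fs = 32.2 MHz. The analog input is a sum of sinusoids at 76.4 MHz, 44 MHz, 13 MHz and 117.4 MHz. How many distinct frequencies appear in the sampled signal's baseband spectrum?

fs/2 = 16.1 MHz.
76.4 MHz mod fs = 12 MHz.
12 MHz ≤ fs/2 = 16.1 MHz, appears at 12 MHz.
44 MHz mod fs = 11.8 MHz.
11.8 MHz ≤ fs/2 = 16.1 MHz, appears at 11.8 MHz.
13 MHz ≤ fs/2 = 16.1 MHz, passes unchanged.
117.4 MHz mod fs = 20.8 MHz.
20.8 MHz > fs/2 = 16.1 MHz, folds to fs − 20.8 MHz = 11.4 MHz.
Distinct values: {11.4 MHz, 11.8 MHz, 12 MHz, 13 MHz} → 4.

4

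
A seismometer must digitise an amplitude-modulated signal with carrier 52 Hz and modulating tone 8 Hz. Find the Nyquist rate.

120 Hz

AM sidebands sit at fc ± fm = 44 Hz and 60 Hz.
Highest-frequency component: 60 Hz.
Nyquist rate = 2 × 60 Hz = 120 Hz.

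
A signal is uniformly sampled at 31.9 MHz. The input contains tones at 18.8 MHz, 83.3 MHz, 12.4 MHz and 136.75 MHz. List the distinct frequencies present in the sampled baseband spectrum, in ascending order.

fs/2 = 15.95 MHz.
18.8 MHz > fs/2 = 15.95 MHz, folds to fs − 18.8 MHz = 13.1 MHz.
83.3 MHz mod fs = 19.5 MHz.
19.5 MHz > fs/2 = 15.95 MHz, folds to fs − 19.5 MHz = 12.4 MHz.
12.4 MHz ≤ fs/2 = 15.95 MHz, passes unchanged.
136.75 MHz mod fs = 9.15 MHz.
9.15 MHz ≤ fs/2 = 15.95 MHz, appears at 9.15 MHz.
Distinct values: {9.15 MHz, 12.4 MHz, 13.1 MHz}.

9.15 MHz, 12.4 MHz, 13.1 MHz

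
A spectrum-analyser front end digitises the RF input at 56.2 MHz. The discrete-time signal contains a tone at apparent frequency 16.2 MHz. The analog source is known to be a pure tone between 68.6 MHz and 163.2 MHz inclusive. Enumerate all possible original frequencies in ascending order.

72.4 MHz, 96.2 MHz, 128.6 MHz, 152.4 MHz

Frequencies that alias to 16.2 MHz are k·fs ± 16.2 MHz for integer k ≥ 0.
k=0: 16.2 MHz.
k=1: 40 MHz, 72.4 MHz.
k=2: 96.2 MHz, 128.6 MHz.
k=3: 152.4 MHz, 184.8 MHz.
k=4: 208.6 MHz, 241 MHz.
Within [68.6 MHz, 163.2 MHz]: 72.4 MHz, 96.2 MHz, 128.6 MHz, 152.4 MHz.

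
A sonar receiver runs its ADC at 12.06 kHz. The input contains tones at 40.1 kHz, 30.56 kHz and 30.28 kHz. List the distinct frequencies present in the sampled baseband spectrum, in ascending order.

fs/2 = 6.03 kHz.
40.1 kHz mod fs = 3.92 kHz.
3.92 kHz ≤ fs/2 = 6.03 kHz, appears at 3.92 kHz.
30.56 kHz mod fs = 6.44 kHz.
6.44 kHz > fs/2 = 6.03 kHz, folds to fs − 6.44 kHz = 5.62 kHz.
30.28 kHz mod fs = 6.16 kHz.
6.16 kHz > fs/2 = 6.03 kHz, folds to fs − 6.16 kHz = 5.9 kHz.
Distinct values: {3.92 kHz, 5.62 kHz, 5.9 kHz}.

3.92 kHz, 5.62 kHz, 5.9 kHz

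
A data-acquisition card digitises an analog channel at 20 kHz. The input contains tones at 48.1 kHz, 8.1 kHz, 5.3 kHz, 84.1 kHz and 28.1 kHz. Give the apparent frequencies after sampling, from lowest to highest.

4.1 kHz, 5.3 kHz, 8.1 kHz

fs/2 = 10 kHz.
48.1 kHz mod fs = 8.1 kHz.
8.1 kHz ≤ fs/2 = 10 kHz, appears at 8.1 kHz.
8.1 kHz ≤ fs/2 = 10 kHz, passes unchanged.
5.3 kHz ≤ fs/2 = 10 kHz, passes unchanged.
84.1 kHz mod fs = 4.1 kHz.
4.1 kHz ≤ fs/2 = 10 kHz, appears at 4.1 kHz.
28.1 kHz mod fs = 8.1 kHz.
8.1 kHz ≤ fs/2 = 10 kHz, appears at 8.1 kHz.
Distinct values: {4.1 kHz, 5.3 kHz, 8.1 kHz}.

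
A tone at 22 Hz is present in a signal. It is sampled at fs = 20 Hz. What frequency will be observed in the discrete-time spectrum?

22 Hz mod fs = 2 Hz.
2 Hz ≤ fs/2 = 10 Hz, appears at 2 Hz.

2 Hz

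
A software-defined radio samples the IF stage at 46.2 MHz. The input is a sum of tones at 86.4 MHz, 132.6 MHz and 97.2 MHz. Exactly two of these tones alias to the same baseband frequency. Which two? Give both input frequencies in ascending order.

86.4 MHz, 132.6 MHz

fs/2 = 23.1 MHz.
86.4 MHz mod fs = 40.2 MHz.
40.2 MHz > fs/2 = 23.1 MHz, folds to fs − 40.2 MHz = 6 MHz.
132.6 MHz mod fs = 40.2 MHz.
40.2 MHz > fs/2 = 23.1 MHz, folds to fs − 40.2 MHz = 6 MHz.
97.2 MHz mod fs = 4.8 MHz.
4.8 MHz ≤ fs/2 = 23.1 MHz, appears at 4.8 MHz.
86.4 MHz and 132.6 MHz both map to 6 MHz.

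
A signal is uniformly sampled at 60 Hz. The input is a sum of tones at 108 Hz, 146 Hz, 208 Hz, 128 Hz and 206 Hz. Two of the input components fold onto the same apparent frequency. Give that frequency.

fs/2 = 30 Hz.
108 Hz mod fs = 48 Hz.
48 Hz > fs/2 = 30 Hz, folds to fs − 48 Hz = 12 Hz.
146 Hz mod fs = 26 Hz.
26 Hz ≤ fs/2 = 30 Hz, appears at 26 Hz.
208 Hz mod fs = 28 Hz.
28 Hz ≤ fs/2 = 30 Hz, appears at 28 Hz.
128 Hz mod fs = 8 Hz.
8 Hz ≤ fs/2 = 30 Hz, appears at 8 Hz.
206 Hz mod fs = 26 Hz.
26 Hz ≤ fs/2 = 30 Hz, appears at 26 Hz.
146 Hz and 206 Hz both map to 26 Hz.

26 Hz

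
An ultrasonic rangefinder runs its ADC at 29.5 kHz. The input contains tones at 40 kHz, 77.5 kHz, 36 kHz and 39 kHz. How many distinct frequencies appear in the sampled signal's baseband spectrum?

fs/2 = 14.75 kHz.
40 kHz mod fs = 10.5 kHz.
10.5 kHz ≤ fs/2 = 14.75 kHz, appears at 10.5 kHz.
77.5 kHz mod fs = 18.5 kHz.
18.5 kHz > fs/2 = 14.75 kHz, folds to fs − 18.5 kHz = 11 kHz.
36 kHz mod fs = 6.5 kHz.
6.5 kHz ≤ fs/2 = 14.75 kHz, appears at 6.5 kHz.
39 kHz mod fs = 9.5 kHz.
9.5 kHz ≤ fs/2 = 14.75 kHz, appears at 9.5 kHz.
Distinct values: {6.5 kHz, 9.5 kHz, 10.5 kHz, 11 kHz} → 4.

4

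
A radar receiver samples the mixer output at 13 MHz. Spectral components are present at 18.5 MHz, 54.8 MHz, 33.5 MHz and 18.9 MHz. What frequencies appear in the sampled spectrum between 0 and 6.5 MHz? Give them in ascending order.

2.8 MHz, 5.5 MHz, 5.9 MHz

fs/2 = 6.5 MHz.
18.5 MHz mod fs = 5.5 MHz.
5.5 MHz ≤ fs/2 = 6.5 MHz, appears at 5.5 MHz.
54.8 MHz mod fs = 2.8 MHz.
2.8 MHz ≤ fs/2 = 6.5 MHz, appears at 2.8 MHz.
33.5 MHz mod fs = 7.5 MHz.
7.5 MHz > fs/2 = 6.5 MHz, folds to fs − 7.5 MHz = 5.5 MHz.
18.9 MHz mod fs = 5.9 MHz.
5.9 MHz ≤ fs/2 = 6.5 MHz, appears at 5.9 MHz.
Distinct values: {2.8 MHz, 5.5 MHz, 5.9 MHz}.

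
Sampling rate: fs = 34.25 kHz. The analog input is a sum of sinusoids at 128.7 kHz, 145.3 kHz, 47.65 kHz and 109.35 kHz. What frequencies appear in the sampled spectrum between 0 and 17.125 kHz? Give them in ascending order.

fs/2 = 17.125 kHz.
128.7 kHz mod fs = 25.95 kHz.
25.95 kHz > fs/2 = 17.125 kHz, folds to fs − 25.95 kHz = 8.3 kHz.
145.3 kHz mod fs = 8.3 kHz.
8.3 kHz ≤ fs/2 = 17.125 kHz, appears at 8.3 kHz.
47.65 kHz mod fs = 13.4 kHz.
13.4 kHz ≤ fs/2 = 17.125 kHz, appears at 13.4 kHz.
109.35 kHz mod fs = 6.6 kHz.
6.6 kHz ≤ fs/2 = 17.125 kHz, appears at 6.6 kHz.
Distinct values: {6.6 kHz, 8.3 kHz, 13.4 kHz}.

6.6 kHz, 8.3 kHz, 13.4 kHz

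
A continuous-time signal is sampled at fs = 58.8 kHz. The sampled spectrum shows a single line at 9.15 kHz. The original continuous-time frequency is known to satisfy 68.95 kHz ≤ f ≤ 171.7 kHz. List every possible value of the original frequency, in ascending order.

108.45 kHz, 126.75 kHz, 167.25 kHz

Frequencies that alias to 9.15 kHz are k·fs ± 9.15 kHz for integer k ≥ 0.
k=0: 9.15 kHz.
k=1: 49.65 kHz, 67.95 kHz.
k=2: 108.45 kHz, 126.75 kHz.
k=3: 167.25 kHz, 185.55 kHz.
k=4: 226.05 kHz, 244.35 kHz.
Within [68.95 kHz, 171.7 kHz]: 108.45 kHz, 126.75 kHz, 167.25 kHz.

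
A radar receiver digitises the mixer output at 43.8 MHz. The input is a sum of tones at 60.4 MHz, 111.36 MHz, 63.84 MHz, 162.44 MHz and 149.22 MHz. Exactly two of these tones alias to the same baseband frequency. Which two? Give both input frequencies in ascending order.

63.84 MHz, 111.36 MHz

fs/2 = 21.9 MHz.
60.4 MHz mod fs = 16.6 MHz.
16.6 MHz ≤ fs/2 = 21.9 MHz, appears at 16.6 MHz.
111.36 MHz mod fs = 23.76 MHz.
23.76 MHz > fs/2 = 21.9 MHz, folds to fs − 23.76 MHz = 20.04 MHz.
63.84 MHz mod fs = 20.04 MHz.
20.04 MHz ≤ fs/2 = 21.9 MHz, appears at 20.04 MHz.
162.44 MHz mod fs = 31.04 MHz.
31.04 MHz > fs/2 = 21.9 MHz, folds to fs − 31.04 MHz = 12.76 MHz.
149.22 MHz mod fs = 17.82 MHz.
17.82 MHz ≤ fs/2 = 21.9 MHz, appears at 17.82 MHz.
63.84 MHz and 111.36 MHz both map to 20.04 MHz.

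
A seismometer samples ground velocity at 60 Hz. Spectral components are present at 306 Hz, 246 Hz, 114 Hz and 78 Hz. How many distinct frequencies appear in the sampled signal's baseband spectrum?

2

fs/2 = 30 Hz.
306 Hz mod fs = 6 Hz.
6 Hz ≤ fs/2 = 30 Hz, appears at 6 Hz.
246 Hz mod fs = 6 Hz.
6 Hz ≤ fs/2 = 30 Hz, appears at 6 Hz.
114 Hz mod fs = 54 Hz.
54 Hz > fs/2 = 30 Hz, folds to fs − 54 Hz = 6 Hz.
78 Hz mod fs = 18 Hz.
18 Hz ≤ fs/2 = 30 Hz, appears at 18 Hz.
Distinct values: {6 Hz, 18 Hz} → 2.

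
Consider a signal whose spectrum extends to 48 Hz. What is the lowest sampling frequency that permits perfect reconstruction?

96 Hz

Nyquist rate = 2 × 48 Hz = 96 Hz.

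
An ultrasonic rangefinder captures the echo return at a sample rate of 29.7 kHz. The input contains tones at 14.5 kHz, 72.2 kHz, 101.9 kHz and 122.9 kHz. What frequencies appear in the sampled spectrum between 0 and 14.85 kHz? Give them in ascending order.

4.1 kHz, 12.8 kHz, 14.5 kHz

fs/2 = 14.85 kHz.
14.5 kHz ≤ fs/2 = 14.85 kHz, passes unchanged.
72.2 kHz mod fs = 12.8 kHz.
12.8 kHz ≤ fs/2 = 14.85 kHz, appears at 12.8 kHz.
101.9 kHz mod fs = 12.8 kHz.
12.8 kHz ≤ fs/2 = 14.85 kHz, appears at 12.8 kHz.
122.9 kHz mod fs = 4.1 kHz.
4.1 kHz ≤ fs/2 = 14.85 kHz, appears at 4.1 kHz.
Distinct values: {4.1 kHz, 12.8 kHz, 14.5 kHz}.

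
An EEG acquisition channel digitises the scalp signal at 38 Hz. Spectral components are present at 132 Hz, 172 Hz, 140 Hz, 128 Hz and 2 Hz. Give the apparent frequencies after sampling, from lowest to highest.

2 Hz, 12 Hz, 14 Hz, 18 Hz

fs/2 = 19 Hz.
132 Hz mod fs = 18 Hz.
18 Hz ≤ fs/2 = 19 Hz, appears at 18 Hz.
172 Hz mod fs = 20 Hz.
20 Hz > fs/2 = 19 Hz, folds to fs − 20 Hz = 18 Hz.
140 Hz mod fs = 26 Hz.
26 Hz > fs/2 = 19 Hz, folds to fs − 26 Hz = 12 Hz.
128 Hz mod fs = 14 Hz.
14 Hz ≤ fs/2 = 19 Hz, appears at 14 Hz.
2 Hz ≤ fs/2 = 19 Hz, passes unchanged.
Distinct values: {2 Hz, 12 Hz, 14 Hz, 18 Hz}.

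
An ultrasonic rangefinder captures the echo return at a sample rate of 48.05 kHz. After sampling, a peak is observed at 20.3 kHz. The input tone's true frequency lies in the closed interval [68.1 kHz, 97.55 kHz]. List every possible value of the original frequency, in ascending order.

Frequencies that alias to 20.3 kHz are k·fs ± 20.3 kHz for integer k ≥ 0.
k=0: 20.3 kHz.
k=1: 27.75 kHz, 68.35 kHz.
k=2: 75.8 kHz, 116.4 kHz.
k=3: 123.85 kHz, 164.45 kHz.
Within [68.1 kHz, 97.55 kHz]: 68.35 kHz, 75.8 kHz.

68.35 kHz, 75.8 kHz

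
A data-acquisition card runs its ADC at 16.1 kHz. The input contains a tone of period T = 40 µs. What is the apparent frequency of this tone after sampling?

7.2 kHz

T = 40 µs → f = 1/T = 25 kHz.
25 kHz mod fs = 8.9 kHz.
8.9 kHz > fs/2 = 8.05 kHz, folds to fs − 8.9 kHz = 7.2 kHz.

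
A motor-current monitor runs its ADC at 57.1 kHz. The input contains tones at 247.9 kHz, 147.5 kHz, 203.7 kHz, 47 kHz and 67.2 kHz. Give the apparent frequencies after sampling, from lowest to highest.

fs/2 = 28.55 kHz.
247.9 kHz mod fs = 19.5 kHz.
19.5 kHz ≤ fs/2 = 28.55 kHz, appears at 19.5 kHz.
147.5 kHz mod fs = 33.3 kHz.
33.3 kHz > fs/2 = 28.55 kHz, folds to fs − 33.3 kHz = 23.8 kHz.
203.7 kHz mod fs = 32.4 kHz.
32.4 kHz > fs/2 = 28.55 kHz, folds to fs − 32.4 kHz = 24.7 kHz.
47 kHz > fs/2 = 28.55 kHz, folds to fs − 47 kHz = 10.1 kHz.
67.2 kHz mod fs = 10.1 kHz.
10.1 kHz ≤ fs/2 = 28.55 kHz, appears at 10.1 kHz.
Distinct values: {10.1 kHz, 19.5 kHz, 23.8 kHz, 24.7 kHz}.

10.1 kHz, 19.5 kHz, 23.8 kHz, 24.7 kHz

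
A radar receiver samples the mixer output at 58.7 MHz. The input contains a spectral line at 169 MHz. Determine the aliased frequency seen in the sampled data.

7.1 MHz

169 MHz mod fs = 51.6 MHz.
51.6 MHz > fs/2 = 29.35 MHz, folds to fs − 51.6 MHz = 7.1 MHz.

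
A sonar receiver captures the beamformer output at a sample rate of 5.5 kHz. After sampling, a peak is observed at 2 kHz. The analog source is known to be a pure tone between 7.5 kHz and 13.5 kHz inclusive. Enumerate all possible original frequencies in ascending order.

7.5 kHz, 9 kHz, 13 kHz

Frequencies that alias to 2 kHz are k·fs ± 2 kHz for integer k ≥ 0.
k=0: 2 kHz.
k=1: 3.5 kHz, 7.5 kHz.
k=2: 9 kHz, 13 kHz.
k=3: 14.5 kHz, 18.5 kHz.
Within [7.5 kHz, 13.5 kHz]: 7.5 kHz, 9 kHz, 13 kHz.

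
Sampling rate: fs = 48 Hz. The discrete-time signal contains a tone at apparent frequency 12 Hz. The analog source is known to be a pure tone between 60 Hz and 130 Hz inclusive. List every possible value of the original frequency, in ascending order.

Frequencies that alias to 12 Hz are k·fs ± 12 Hz for integer k ≥ 0.
k=0: 12 Hz.
k=1: 36 Hz, 60 Hz.
k=2: 84 Hz, 108 Hz.
k=3: 132 Hz, 156 Hz.
Within [60 Hz, 130 Hz]: 60 Hz, 84 Hz, 108 Hz.

60 Hz, 84 Hz, 108 Hz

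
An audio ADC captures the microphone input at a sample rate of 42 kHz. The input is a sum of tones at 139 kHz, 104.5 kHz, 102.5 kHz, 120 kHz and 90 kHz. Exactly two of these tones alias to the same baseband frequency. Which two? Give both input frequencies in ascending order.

fs/2 = 21 kHz.
139 kHz mod fs = 13 kHz.
13 kHz ≤ fs/2 = 21 kHz, appears at 13 kHz.
104.5 kHz mod fs = 20.5 kHz.
20.5 kHz ≤ fs/2 = 21 kHz, appears at 20.5 kHz.
102.5 kHz mod fs = 18.5 kHz.
18.5 kHz ≤ fs/2 = 21 kHz, appears at 18.5 kHz.
120 kHz mod fs = 36 kHz.
36 kHz > fs/2 = 21 kHz, folds to fs − 36 kHz = 6 kHz.
90 kHz mod fs = 6 kHz.
6 kHz ≤ fs/2 = 21 kHz, appears at 6 kHz.
90 kHz and 120 kHz both map to 6 kHz.

90 kHz, 120 kHz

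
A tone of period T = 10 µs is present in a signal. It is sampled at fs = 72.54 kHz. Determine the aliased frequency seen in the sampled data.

27.46 kHz

T = 10 µs → f = 1/T = 100 kHz.
100 kHz mod fs = 27.46 kHz.
27.46 kHz ≤ fs/2 = 36.27 kHz, appears at 27.46 kHz.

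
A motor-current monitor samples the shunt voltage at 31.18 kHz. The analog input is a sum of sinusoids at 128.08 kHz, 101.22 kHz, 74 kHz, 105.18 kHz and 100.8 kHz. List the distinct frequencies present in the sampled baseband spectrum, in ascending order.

fs/2 = 15.59 kHz.
128.08 kHz mod fs = 3.36 kHz.
3.36 kHz ≤ fs/2 = 15.59 kHz, appears at 3.36 kHz.
101.22 kHz mod fs = 7.68 kHz.
7.68 kHz ≤ fs/2 = 15.59 kHz, appears at 7.68 kHz.
74 kHz mod fs = 11.64 kHz.
11.64 kHz ≤ fs/2 = 15.59 kHz, appears at 11.64 kHz.
105.18 kHz mod fs = 11.64 kHz.
11.64 kHz ≤ fs/2 = 15.59 kHz, appears at 11.64 kHz.
100.8 kHz mod fs = 7.26 kHz.
7.26 kHz ≤ fs/2 = 15.59 kHz, appears at 7.26 kHz.
Distinct values: {3.36 kHz, 7.26 kHz, 7.68 kHz, 11.64 kHz}.

3.36 kHz, 7.26 kHz, 7.68 kHz, 11.64 kHz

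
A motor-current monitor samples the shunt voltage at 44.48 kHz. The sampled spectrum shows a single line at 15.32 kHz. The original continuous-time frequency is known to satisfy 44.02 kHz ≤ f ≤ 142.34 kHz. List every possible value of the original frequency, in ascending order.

59.8 kHz, 73.64 kHz, 104.28 kHz, 118.12 kHz

Frequencies that alias to 15.32 kHz are k·fs ± 15.32 kHz for integer k ≥ 0.
k=0: 15.32 kHz.
k=1: 29.16 kHz, 59.8 kHz.
k=2: 73.64 kHz, 104.28 kHz.
k=3: 118.12 kHz, 148.76 kHz.
k=4: 162.6 kHz, 193.24 kHz.
Within [44.02 kHz, 142.34 kHz]: 59.8 kHz, 73.64 kHz, 104.28 kHz, 118.12 kHz.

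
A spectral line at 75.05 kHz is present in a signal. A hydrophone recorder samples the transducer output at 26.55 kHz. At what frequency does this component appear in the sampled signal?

75.05 kHz mod fs = 21.95 kHz.
21.95 kHz > fs/2 = 13.275 kHz, folds to fs − 21.95 kHz = 4.6 kHz.

4.6 kHz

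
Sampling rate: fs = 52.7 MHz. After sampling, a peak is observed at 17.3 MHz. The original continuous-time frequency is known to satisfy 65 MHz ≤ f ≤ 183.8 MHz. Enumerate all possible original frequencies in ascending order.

70 MHz, 88.1 MHz, 122.7 MHz, 140.8 MHz, 175.4 MHz

Frequencies that alias to 17.3 MHz are k·fs ± 17.3 MHz for integer k ≥ 0.
k=0: 17.3 MHz.
k=1: 35.4 MHz, 70 MHz.
k=2: 88.1 MHz, 122.7 MHz.
k=3: 140.8 MHz, 175.4 MHz.
k=4: 193.5 MHz, 228.1 MHz.
Within [65 MHz, 183.8 MHz]: 70 MHz, 88.1 MHz, 122.7 MHz, 140.8 MHz, 175.4 MHz.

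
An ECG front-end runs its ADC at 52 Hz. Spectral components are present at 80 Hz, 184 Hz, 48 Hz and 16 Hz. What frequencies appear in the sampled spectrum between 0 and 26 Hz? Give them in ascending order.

fs/2 = 26 Hz.
80 Hz mod fs = 28 Hz.
28 Hz > fs/2 = 26 Hz, folds to fs − 28 Hz = 24 Hz.
184 Hz mod fs = 28 Hz.
28 Hz > fs/2 = 26 Hz, folds to fs − 28 Hz = 24 Hz.
48 Hz > fs/2 = 26 Hz, folds to fs − 48 Hz = 4 Hz.
16 Hz ≤ fs/2 = 26 Hz, passes unchanged.
Distinct values: {4 Hz, 16 Hz, 24 Hz}.

4 Hz, 16 Hz, 24 Hz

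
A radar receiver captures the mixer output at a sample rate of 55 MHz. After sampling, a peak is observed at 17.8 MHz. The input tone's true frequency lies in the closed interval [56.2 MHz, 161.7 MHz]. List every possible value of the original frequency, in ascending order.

72.8 MHz, 92.2 MHz, 127.8 MHz, 147.2 MHz

Frequencies that alias to 17.8 MHz are k·fs ± 17.8 MHz for integer k ≥ 0.
k=0: 17.8 MHz.
k=1: 37.2 MHz, 72.8 MHz.
k=2: 92.2 MHz, 127.8 MHz.
k=3: 147.2 MHz, 182.8 MHz.
k=4: 202.2 MHz, 237.8 MHz.
Within [56.2 MHz, 161.7 MHz]: 72.8 MHz, 92.2 MHz, 127.8 MHz, 147.2 MHz.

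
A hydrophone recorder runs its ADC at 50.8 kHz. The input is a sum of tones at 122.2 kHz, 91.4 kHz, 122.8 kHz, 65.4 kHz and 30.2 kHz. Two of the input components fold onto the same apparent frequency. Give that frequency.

fs/2 = 25.4 kHz.
122.2 kHz mod fs = 20.6 kHz.
20.6 kHz ≤ fs/2 = 25.4 kHz, appears at 20.6 kHz.
91.4 kHz mod fs = 40.6 kHz.
40.6 kHz > fs/2 = 25.4 kHz, folds to fs − 40.6 kHz = 10.2 kHz.
122.8 kHz mod fs = 21.2 kHz.
21.2 kHz ≤ fs/2 = 25.4 kHz, appears at 21.2 kHz.
65.4 kHz mod fs = 14.6 kHz.
14.6 kHz ≤ fs/2 = 25.4 kHz, appears at 14.6 kHz.
30.2 kHz > fs/2 = 25.4 kHz, folds to fs − 30.2 kHz = 20.6 kHz.
30.2 kHz and 122.2 kHz both map to 20.6 kHz.

20.6 kHz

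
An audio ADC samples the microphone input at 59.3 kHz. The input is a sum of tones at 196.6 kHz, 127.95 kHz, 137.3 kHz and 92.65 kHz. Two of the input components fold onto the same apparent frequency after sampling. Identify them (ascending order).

fs/2 = 29.65 kHz.
196.6 kHz mod fs = 18.7 kHz.
18.7 kHz ≤ fs/2 = 29.65 kHz, appears at 18.7 kHz.
127.95 kHz mod fs = 9.35 kHz.
9.35 kHz ≤ fs/2 = 29.65 kHz, appears at 9.35 kHz.
137.3 kHz mod fs = 18.7 kHz.
18.7 kHz ≤ fs/2 = 29.65 kHz, appears at 18.7 kHz.
92.65 kHz mod fs = 33.35 kHz.
33.35 kHz > fs/2 = 29.65 kHz, folds to fs − 33.35 kHz = 25.95 kHz.
137.3 kHz and 196.6 kHz both map to 18.7 kHz.

137.3 kHz, 196.6 kHz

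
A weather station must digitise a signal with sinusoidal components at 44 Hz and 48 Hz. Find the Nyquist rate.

96 Hz

Highest-frequency component: 48 Hz.
Nyquist rate = 2 × 48 Hz = 96 Hz.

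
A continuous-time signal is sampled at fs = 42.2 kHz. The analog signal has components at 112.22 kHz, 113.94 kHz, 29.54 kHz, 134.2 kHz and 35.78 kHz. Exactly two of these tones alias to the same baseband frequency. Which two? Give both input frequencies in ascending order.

29.54 kHz, 113.94 kHz

fs/2 = 21.1 kHz.
112.22 kHz mod fs = 27.82 kHz.
27.82 kHz > fs/2 = 21.1 kHz, folds to fs − 27.82 kHz = 14.38 kHz.
113.94 kHz mod fs = 29.54 kHz.
29.54 kHz > fs/2 = 21.1 kHz, folds to fs − 29.54 kHz = 12.66 kHz.
29.54 kHz > fs/2 = 21.1 kHz, folds to fs − 29.54 kHz = 12.66 kHz.
134.2 kHz mod fs = 7.6 kHz.
7.6 kHz ≤ fs/2 = 21.1 kHz, appears at 7.6 kHz.
35.78 kHz > fs/2 = 21.1 kHz, folds to fs − 35.78 kHz = 6.42 kHz.
29.54 kHz and 113.94 kHz both map to 12.66 kHz.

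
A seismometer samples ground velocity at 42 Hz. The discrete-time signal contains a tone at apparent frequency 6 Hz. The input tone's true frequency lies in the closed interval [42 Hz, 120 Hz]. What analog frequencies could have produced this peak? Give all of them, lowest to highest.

48 Hz, 78 Hz, 90 Hz, 120 Hz

Frequencies that alias to 6 Hz are k·fs ± 6 Hz for integer k ≥ 0.
k=0: 6 Hz.
k=1: 36 Hz, 48 Hz.
k=2: 78 Hz, 90 Hz.
k=3: 120 Hz, 132 Hz.
k=4: 162 Hz, 174 Hz.
Within [42 Hz, 120 Hz]: 48 Hz, 78 Hz, 90 Hz, 120 Hz.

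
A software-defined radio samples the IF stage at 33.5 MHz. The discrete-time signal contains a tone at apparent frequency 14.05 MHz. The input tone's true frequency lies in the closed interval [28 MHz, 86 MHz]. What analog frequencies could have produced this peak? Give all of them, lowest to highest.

47.55 MHz, 52.95 MHz, 81.05 MHz

Frequencies that alias to 14.05 MHz are k·fs ± 14.05 MHz for integer k ≥ 0.
k=0: 14.05 MHz.
k=1: 19.45 MHz, 47.55 MHz.
k=2: 52.95 MHz, 81.05 MHz.
k=3: 86.45 MHz, 114.55 MHz.
Within [28 MHz, 86 MHz]: 47.55 MHz, 52.95 MHz, 81.05 MHz.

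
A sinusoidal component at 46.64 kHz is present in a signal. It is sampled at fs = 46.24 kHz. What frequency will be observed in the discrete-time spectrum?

0.4 kHz

46.64 kHz mod fs = 0.4 kHz.
0.4 kHz ≤ fs/2 = 23.12 kHz, appears at 0.4 kHz.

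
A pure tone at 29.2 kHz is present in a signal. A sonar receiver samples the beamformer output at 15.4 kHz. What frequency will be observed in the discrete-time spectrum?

1.6 kHz

29.2 kHz mod fs = 13.8 kHz.
13.8 kHz > fs/2 = 7.7 kHz, folds to fs − 13.8 kHz = 1.6 kHz.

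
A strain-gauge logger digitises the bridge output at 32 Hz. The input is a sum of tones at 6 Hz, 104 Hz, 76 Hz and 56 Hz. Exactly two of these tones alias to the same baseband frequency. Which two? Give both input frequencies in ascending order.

fs/2 = 16 Hz.
6 Hz ≤ fs/2 = 16 Hz, passes unchanged.
104 Hz mod fs = 8 Hz.
8 Hz ≤ fs/2 = 16 Hz, appears at 8 Hz.
76 Hz mod fs = 12 Hz.
12 Hz ≤ fs/2 = 16 Hz, appears at 12 Hz.
56 Hz mod fs = 24 Hz.
24 Hz > fs/2 = 16 Hz, folds to fs − 24 Hz = 8 Hz.
56 Hz and 104 Hz both map to 8 Hz.

56 Hz, 104 Hz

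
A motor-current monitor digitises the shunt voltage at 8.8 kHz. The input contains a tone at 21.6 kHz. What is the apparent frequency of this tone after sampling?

4 kHz

21.6 kHz mod fs = 4 kHz.
4 kHz ≤ fs/2 = 4.4 kHz, appears at 4 kHz.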